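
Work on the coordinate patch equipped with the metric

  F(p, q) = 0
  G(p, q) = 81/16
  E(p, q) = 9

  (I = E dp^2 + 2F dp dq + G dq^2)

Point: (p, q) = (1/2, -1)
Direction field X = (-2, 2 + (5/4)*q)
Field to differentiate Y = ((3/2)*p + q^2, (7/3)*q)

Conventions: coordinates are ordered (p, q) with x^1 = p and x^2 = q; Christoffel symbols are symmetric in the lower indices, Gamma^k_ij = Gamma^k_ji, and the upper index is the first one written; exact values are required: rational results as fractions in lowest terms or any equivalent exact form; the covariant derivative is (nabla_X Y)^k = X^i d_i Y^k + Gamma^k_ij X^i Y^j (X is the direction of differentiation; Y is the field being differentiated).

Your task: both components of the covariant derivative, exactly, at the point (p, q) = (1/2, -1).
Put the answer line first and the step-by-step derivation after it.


Answer: (nabla_X Y)^p = -9/2, (nabla_X Y)^q = 7/4

E = 9, F = 0, G = 81/16 at the point
E_p = 0, E_q = 0, F_p = 0, F_q = 0, G_p = 0, G_q = 0
EG - F^2 = 729/16;  g^inv = (16/729) * [[81/16, 0], [0, 9]]
first-kind symbols [ij,l] = (1/2)(d_i g_jl + d_j g_il - d_l g_ij): [pp,p] = E_p/2 = 0, [pp,q] = F_p - E_q/2 = 0, [pq,p] = E_q/2 = 0, [pq,q] = G_p/2 = 0, [qq,p] = F_q - G_p/2 = 0, [qq,q] = G_q/2 = 0
Gamma^p_ij = (G*[ij,p] - F*[ij,q])/(EG - F^2), Gamma^q_ij = (E*[ij,q] - F*[ij,p])/(EG - F^2)
Gamma_ppp = 0, Gamma_ppq = 0, Gamma_pqq = 0, Gamma_qpp = 0, Gamma_qpq = 0, Gamma_qqq = 0
X = (-2, 3/4), Y = (7/4, -7/3) at the point


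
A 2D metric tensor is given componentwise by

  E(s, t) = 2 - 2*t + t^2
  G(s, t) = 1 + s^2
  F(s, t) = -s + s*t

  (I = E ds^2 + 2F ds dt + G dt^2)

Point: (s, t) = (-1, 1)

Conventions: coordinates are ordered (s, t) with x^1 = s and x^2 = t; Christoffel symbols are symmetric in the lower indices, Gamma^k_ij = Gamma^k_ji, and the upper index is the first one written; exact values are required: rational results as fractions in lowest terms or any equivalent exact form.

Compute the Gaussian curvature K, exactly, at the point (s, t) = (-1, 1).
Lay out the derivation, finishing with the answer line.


E = 1, F = 0, G = 2, EG - F^2 = 2 at the point
E_s = 0, E_t = 0, F_s = 0, F_t = -1, G_s = -2, G_t = 0
E_tt = 2, F_st = 1, G_ss = 2
Compute both Brioschi determinants and normalise by (EG - F^2)^2.
M1 = [[-E_tt/2 + F_st - G_ss/2, E_s/2, F_s - E_t/2], [F_t - G_s/2, E, F], [G_t/2, F, G]] = [[-1, 0, 0], [0, 1, 0], [0, 0, 2]]; det M1 = -2
M2 = [[0, E_t/2, G_s/2], [E_t/2, E, F], [G_s/2, F, G]] = [[0, 0, -1], [0, 1, 0], [-1, 0, 2]]; det M2 = -1
det M1 - det M2 = -1; K = -1 / (2)^2 = -1/4

Answer: K = -1/4


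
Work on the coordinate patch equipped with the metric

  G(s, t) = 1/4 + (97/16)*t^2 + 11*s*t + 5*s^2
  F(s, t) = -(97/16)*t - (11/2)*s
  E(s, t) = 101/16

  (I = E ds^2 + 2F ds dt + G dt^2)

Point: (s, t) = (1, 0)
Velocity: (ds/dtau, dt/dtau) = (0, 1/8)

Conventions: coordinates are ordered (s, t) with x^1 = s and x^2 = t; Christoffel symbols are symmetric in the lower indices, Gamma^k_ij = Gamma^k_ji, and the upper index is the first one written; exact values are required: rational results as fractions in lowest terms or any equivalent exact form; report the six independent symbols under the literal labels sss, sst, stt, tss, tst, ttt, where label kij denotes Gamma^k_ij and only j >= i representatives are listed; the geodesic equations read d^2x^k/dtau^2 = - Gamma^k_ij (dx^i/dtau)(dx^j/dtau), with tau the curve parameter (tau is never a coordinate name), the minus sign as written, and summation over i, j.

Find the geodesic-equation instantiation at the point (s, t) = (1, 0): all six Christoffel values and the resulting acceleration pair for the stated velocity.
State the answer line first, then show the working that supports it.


Answer: Gamma_sss = -1936/185, Gamma_sst = 352/37, Gamma_stt = -1781/185, Gamma_tss = -2222/185, Gamma_tst = 404/37, Gamma_ttt = -1672/185; accelerations (d^2s/dtau^2, d^2t/dtau^2) = (1781/11840, 209/1480)

E = 101/16, F = -11/2, G = 21/4 at the point
E_s = 0, E_t = 0, F_s = -11/2, F_t = -97/16, G_s = 10, G_t = 11
EG - F^2 = 185/64;  g^inv = (64/185) * [[21/4, 11/2], [11/2, 101/16]]
first-kind symbols [ij,l] = (1/2)(d_i g_jl + d_j g_il - d_l g_ij): [ss,s] = E_s/2 = 0, [ss,t] = F_s - E_t/2 = -11/2, [st,s] = E_t/2 = 0, [st,t] = G_s/2 = 5, [tt,s] = F_t - G_s/2 = -177/16, [tt,t] = G_t/2 = 11/2
Gamma^s_ij = (G*[ij,s] - F*[ij,t])/(EG - F^2), Gamma^t_ij = (E*[ij,t] - F*[ij,s])/(EG - F^2)
Gamma_sss = -1936/185, Gamma_sst = 352/37, Gamma_stt = -1781/185, Gamma_tss = -2222/185, Gamma_tst = 404/37, Gamma_ttt = -1672/185
d^2s/dtau^2 = -(Gamma_sss*(0)^2 + 2*Gamma_sst*(0)*(1/8) + Gamma_stt*(1/8)^2) = 1781/11840
d^2t/dtau^2 = -(Gamma_tss*(0)^2 + 2*Gamma_tst*(0)*(1/8) + Gamma_ttt*(1/8)^2) = 209/1480


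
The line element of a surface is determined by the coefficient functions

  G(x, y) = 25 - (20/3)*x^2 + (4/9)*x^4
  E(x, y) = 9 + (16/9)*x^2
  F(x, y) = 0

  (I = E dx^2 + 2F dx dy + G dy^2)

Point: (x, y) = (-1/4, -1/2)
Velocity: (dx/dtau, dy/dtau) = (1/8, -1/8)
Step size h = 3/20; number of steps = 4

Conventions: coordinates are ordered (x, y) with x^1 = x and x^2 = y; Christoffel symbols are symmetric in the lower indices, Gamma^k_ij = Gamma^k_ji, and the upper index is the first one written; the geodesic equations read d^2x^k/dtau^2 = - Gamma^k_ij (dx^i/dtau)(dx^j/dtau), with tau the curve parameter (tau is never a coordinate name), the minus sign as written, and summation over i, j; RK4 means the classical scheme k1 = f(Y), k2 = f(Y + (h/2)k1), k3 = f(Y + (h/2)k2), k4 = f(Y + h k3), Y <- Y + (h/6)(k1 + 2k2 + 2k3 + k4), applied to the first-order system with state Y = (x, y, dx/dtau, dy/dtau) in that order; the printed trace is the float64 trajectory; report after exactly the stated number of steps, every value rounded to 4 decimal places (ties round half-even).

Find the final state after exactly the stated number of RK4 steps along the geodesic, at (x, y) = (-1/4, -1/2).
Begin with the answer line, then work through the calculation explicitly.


Answer: x = -0.1744, y = -0.5747, dx/dtau = 0.1268, dy/dtau = -0.1239

f(Y) = (dx/dtau, dy/dtau, -Gamma^x_ij Y'^i Y'^j, -Gamma^y_ij Y'^i Y'^j) with the Gammas evaluated at the stage position; h = 0.150000; intermediate values shown to 6 dp
step 0: x = -0.2500, y = -0.5000, dx/dtau = 0.1250, dy/dtau = -0.1250
step 1:
  k1: at (x, y) = (-0.250000, -0.500000), (dx/dtau, dy/dtau) = (0.125000, -0.125000); Gamma_xxx = -0.048780, Gamma_xxy = 0.000000, Gamma_xyy = -0.181402, Gamma_yxx = 0.000000, Gamma_yxy = 0.067227, Gamma_yyy = 0.000000; k1 = (0.125000, -0.125000, 0.003597, 0.002101)
  k2: at (x, y) = (-0.240625, -0.509375), (dx/dtau, dy/dtau) = (0.125270, -0.124842); Gamma_xxx = -0.046993, Gamma_xxy = 0.000000, Gamma_xyy = -0.174865, Gamma_yxx = 0.000000, Gamma_yxy = 0.064666, Gamma_yyy = 0.000000; k2 = (0.125270, -0.124842, 0.003463, 0.002023)
  k3: at (x, y) = (-0.240605, -0.509363), (dx/dtau, dy/dtau) = (0.125260, -0.124848); Gamma_xxx = -0.046990, Gamma_xxy = 0.000000, Gamma_xyy = -0.174851, Gamma_yxx = 0.000000, Gamma_yxy = 0.064660, Gamma_yyy = 0.000000; k3 = (0.125260, -0.124848, 0.003463, 0.002022)
  k4: at (x, y) = (-0.231211, -0.518727), (dx/dtau, dy/dtau) = (0.125519, -0.124697); Gamma_xxx = -0.045194, Gamma_xxy = 0.000000, Gamma_xyy = -0.168270, Gamma_yxx = 0.000000, Gamma_yxy = 0.062099, Gamma_yyy = 0.000000; k4 = (0.125519, -0.124697, 0.003329, 0.001944)
  Y <- Y + (h/6)(k1 + 2k2 + 2k3 + k4): x = -0.2312, y = -0.5187, dx/dtau = 0.1255, dy/dtau = -0.1247
step 2:
  k1: at (x, y) = (-0.231211, -0.518727), (dx/dtau, dy/dtau) = (0.125519, -0.124697); Gamma_xxx = -0.045194, Gamma_xxy = 0.000000, Gamma_xyy = -0.168269, Gamma_yxx = 0.000000, Gamma_yxy = 0.062099, Gamma_yyy = 0.000000; k1 = (0.125519, -0.124697, 0.003329, 0.001944)
  k2: at (x, y) = (-0.221797, -0.528079), (dx/dtau, dy/dtau) = (0.125769, -0.124551); Gamma_xxx = -0.043390, Gamma_xxy = 0.000000, Gamma_xyy = -0.161645, Gamma_yxx = 0.000000, Gamma_yxy = 0.059536, Gamma_yyy = 0.000000; k2 = (0.125769, -0.124551, 0.003194, 0.001865)
  k3: at (x, y) = (-0.221778, -0.528068), (dx/dtau, dy/dtau) = (0.125759, -0.124557); Gamma_xxx = -0.043386, Gamma_xxy = 0.000000, Gamma_xyy = -0.161632, Gamma_yxx = 0.000000, Gamma_yxy = 0.059531, Gamma_yyy = 0.000000; k3 = (0.125759, -0.124557, 0.003194, 0.001865)
  k4: at (x, y) = (-0.212347, -0.537410), (dx/dtau, dy/dtau) = (0.125998, -0.124417); Gamma_xxx = -0.041575, Gamma_xxy = 0.000000, Gamma_xyy = -0.154968, Gamma_yxx = 0.000000, Gamma_yxy = 0.056968, Gamma_yyy = 0.000000; k4 = (0.125998, -0.124417, 0.003059, 0.001786)
  Y <- Y + (h/6)(k1 + 2k2 + 2k3 + k4): x = -0.2123, y = -0.5374, dx/dtau = 0.1260, dy/dtau = -0.1244
step 3:
  k1: at (x, y) = (-0.212346, -0.537410), (dx/dtau, dy/dtau) = (0.125998, -0.124417); Gamma_xxx = -0.041575, Gamma_xxy = 0.000000, Gamma_xyy = -0.154968, Gamma_yxx = 0.000000, Gamma_yxy = 0.056968, Gamma_yyy = 0.000000; k1 = (0.125998, -0.124417, 0.003059, 0.001786)
  k2: at (x, y) = (-0.202896, -0.546741), (dx/dtau, dy/dtau) = (0.126228, -0.124283); Gamma_xxx = -0.039755, Gamma_xxy = 0.000000, Gamma_xyy = -0.148263, Gamma_yxx = 0.000000, Gamma_yxy = 0.054404, Gamma_yyy = 0.000000; k2 = (0.126228, -0.124283, 0.002924, 0.001707)
  k3: at (x, y) = (-0.202879, -0.546731), (dx/dtau, dy/dtau) = (0.126218, -0.124289); Gamma_xxx = -0.039752, Gamma_xxy = 0.000000, Gamma_xyy = -0.148251, Gamma_yxx = 0.000000, Gamma_yxy = 0.054400, Gamma_yyy = 0.000000; k3 = (0.126218, -0.124289, 0.002923, 0.001707)
  k4: at (x, y) = (-0.193414, -0.556053), (dx/dtau, dy/dtau) = (0.126437, -0.124161); Gamma_xxx = -0.037925, Gamma_xxy = 0.000000, Gamma_xyy = -0.141509, Gamma_yxx = 0.000000, Gamma_yxy = 0.051835, Gamma_yyy = 0.000000; k4 = (0.126437, -0.124161, 0.002788, 0.001627)
  Y <- Y + (h/6)(k1 + 2k2 + 2k3 + k4): x = -0.1934, y = -0.5561, dx/dtau = 0.1264, dy/dtau = -0.1242
step 4:
  k1: at (x, y) = (-0.193413, -0.556053), (dx/dtau, dy/dtau) = (0.126437, -0.124161); Gamma_xxx = -0.037925, Gamma_xxy = 0.000000, Gamma_xyy = -0.141509, Gamma_yxx = 0.000000, Gamma_yxy = 0.051835, Gamma_yyy = 0.000000; k1 = (0.126437, -0.124161, 0.002788, 0.001627)
  k2: at (x, y) = (-0.183930, -0.565365), (dx/dtau, dy/dtau) = (0.126646, -0.124039); Gamma_xxx = -0.036091, Gamma_xxy = 0.000000, Gamma_xyy = -0.134730, Gamma_yxx = 0.000000, Gamma_yxy = 0.049270, Gamma_yyy = 0.000000; k2 = (0.126646, -0.124039, 0.002652, 0.001548)
  k3: at (x, y) = (-0.183915, -0.565356), (dx/dtau, dy/dtau) = (0.126636, -0.124045); Gamma_xxx = -0.036088, Gamma_xxy = 0.000000, Gamma_xyy = -0.134719, Gamma_yxx = 0.000000, Gamma_yxy = 0.049266, Gamma_yyy = 0.000000; k3 = (0.126636, -0.124045, 0.002652, 0.001548)
  k4: at (x, y) = (-0.174418, -0.574660), (dx/dtau, dy/dtau) = (0.126835, -0.123929); Gamma_xxx = -0.034247, Gamma_xxy = 0.000000, Gamma_xyy = -0.127906, Gamma_yxx = 0.000000, Gamma_yxy = 0.046701, Gamma_yyy = 0.000000; k4 = (0.126835, -0.123929, 0.002515, 0.001468)
  Y <- Y + (h/6)(k1 + 2k2 + 2k3 + k4): x = -0.1744, y = -0.5747, dx/dtau = 0.1268, dy/dtau = -0.1239


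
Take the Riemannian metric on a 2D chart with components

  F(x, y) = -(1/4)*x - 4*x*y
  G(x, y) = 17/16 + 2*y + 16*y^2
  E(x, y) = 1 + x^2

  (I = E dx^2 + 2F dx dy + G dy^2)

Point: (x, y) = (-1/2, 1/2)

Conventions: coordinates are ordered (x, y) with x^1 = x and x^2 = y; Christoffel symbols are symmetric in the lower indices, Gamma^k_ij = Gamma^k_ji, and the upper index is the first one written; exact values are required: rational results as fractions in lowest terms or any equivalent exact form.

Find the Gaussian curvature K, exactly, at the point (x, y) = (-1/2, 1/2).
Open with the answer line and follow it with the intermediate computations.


Answer: K = -1024/10201

E = 5/4, F = 9/8, G = 97/16, EG - F^2 = 101/16 at the point
E_x = -1, E_y = 0, F_x = -9/4, F_y = 2, G_x = 0, G_y = 18
E_yy = 0, F_xy = -4, G_xx = 0
The intrinsic route: Brioschi's K = (det M1 - det M2)/(EG - F^2)^2.
M1 = [[-E_yy/2 + F_xy - G_xx/2, E_x/2, F_x - E_y/2], [F_y - G_x/2, E, F], [G_y/2, F, G]] = [[-4, -1/2, -9/4], [2, 5/4, 9/8], [9, 9/8, 97/16]]; det M1 = -4
M2 = [[0, E_y/2, G_x/2], [E_y/2, E, F], [G_x/2, F, G]] = [[0, 0, 0], [0, 5/4, 9/8], [0, 9/8, 97/16]]; det M2 = 0
det M1 - det M2 = -4; K = -4 / (101/16)^2 = -1024/10201


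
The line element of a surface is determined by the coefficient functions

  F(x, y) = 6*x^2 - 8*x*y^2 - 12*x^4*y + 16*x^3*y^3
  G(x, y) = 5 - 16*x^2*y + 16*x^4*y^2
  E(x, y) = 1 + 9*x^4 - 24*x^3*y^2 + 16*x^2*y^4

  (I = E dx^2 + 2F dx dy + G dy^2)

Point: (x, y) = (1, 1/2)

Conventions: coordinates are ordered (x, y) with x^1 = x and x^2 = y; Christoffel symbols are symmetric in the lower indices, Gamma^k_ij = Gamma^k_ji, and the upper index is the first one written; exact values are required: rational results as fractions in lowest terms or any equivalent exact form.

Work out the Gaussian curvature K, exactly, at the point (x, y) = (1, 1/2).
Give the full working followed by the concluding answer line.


E = 5, F = 0, G = 1, EG - F^2 = 5 at the point
E_x = 20, E_y = -16, F_x = -8, F_y = -8, G_x = 0, G_y = 0
E_yy = 0, F_xy = -20, G_xx = 32
The intrinsic route: Brioschi's K = (det M1 - det M2)/(EG - F^2)^2.
M1 = [[-E_yy/2 + F_xy - G_xx/2, E_x/2, F_x - E_y/2], [F_y - G_x/2, E, F], [G_y/2, F, G]] = [[-36, 10, 0], [-8, 5, 0], [0, 0, 1]]; det M1 = -100
M2 = [[0, E_y/2, G_x/2], [E_y/2, E, F], [G_x/2, F, G]] = [[0, -8, 0], [-8, 5, 0], [0, 0, 1]]; det M2 = -64
det M1 - det M2 = -36; K = -36 / (5)^2 = -36/25

Answer: K = -36/25


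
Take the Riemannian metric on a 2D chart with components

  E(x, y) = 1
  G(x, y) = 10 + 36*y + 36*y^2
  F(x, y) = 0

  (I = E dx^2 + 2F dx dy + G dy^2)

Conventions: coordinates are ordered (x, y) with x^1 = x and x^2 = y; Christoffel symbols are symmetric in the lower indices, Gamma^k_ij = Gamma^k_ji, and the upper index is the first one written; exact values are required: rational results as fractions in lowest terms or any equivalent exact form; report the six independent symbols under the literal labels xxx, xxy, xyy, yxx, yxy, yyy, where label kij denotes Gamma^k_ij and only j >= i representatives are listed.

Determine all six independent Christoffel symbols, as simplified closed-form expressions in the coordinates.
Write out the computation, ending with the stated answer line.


E = 1; F = 0; G = 10 + 36*y + 36*y^2
Gamma^k_ij = (1/2) g^{kl} (d_i g_jl + d_j g_il - d_l g_ij), with g^inv = (1/(EG-F^2)) [[G, -F], [-F, E]]
first partials: E_x = 0, E_y = 0, F_x = 0, F_y = 0, G_x = 0, G_y = 36 + 72*y
D = EG - F^2 = 10 + 36*y + 36*y^2
expanded: Gamma^x_xx = (G E_x - 2F F_x + F E_y)/(2D), Gamma^x_xy = (G E_y - F G_x)/(2D), Gamma^x_yy = (2G F_y - G G_x - F G_y)/(2D), Gamma^y_xx = (2E F_x - E E_y - F E_x)/(2D), Gamma^y_xy = (E G_x - F E_y)/(2D), Gamma^y_yy = (E G_y - 2F F_y + F G_x)/(2D); substitute and cancel common factors

Answer: Gamma_xxx = 0, Gamma_xxy = 0, Gamma_xyy = 0, Gamma_yxx = 0, Gamma_yxy = 0, Gamma_yyy = (18*y + 9)/(18*y^2 + 18*y + 5)


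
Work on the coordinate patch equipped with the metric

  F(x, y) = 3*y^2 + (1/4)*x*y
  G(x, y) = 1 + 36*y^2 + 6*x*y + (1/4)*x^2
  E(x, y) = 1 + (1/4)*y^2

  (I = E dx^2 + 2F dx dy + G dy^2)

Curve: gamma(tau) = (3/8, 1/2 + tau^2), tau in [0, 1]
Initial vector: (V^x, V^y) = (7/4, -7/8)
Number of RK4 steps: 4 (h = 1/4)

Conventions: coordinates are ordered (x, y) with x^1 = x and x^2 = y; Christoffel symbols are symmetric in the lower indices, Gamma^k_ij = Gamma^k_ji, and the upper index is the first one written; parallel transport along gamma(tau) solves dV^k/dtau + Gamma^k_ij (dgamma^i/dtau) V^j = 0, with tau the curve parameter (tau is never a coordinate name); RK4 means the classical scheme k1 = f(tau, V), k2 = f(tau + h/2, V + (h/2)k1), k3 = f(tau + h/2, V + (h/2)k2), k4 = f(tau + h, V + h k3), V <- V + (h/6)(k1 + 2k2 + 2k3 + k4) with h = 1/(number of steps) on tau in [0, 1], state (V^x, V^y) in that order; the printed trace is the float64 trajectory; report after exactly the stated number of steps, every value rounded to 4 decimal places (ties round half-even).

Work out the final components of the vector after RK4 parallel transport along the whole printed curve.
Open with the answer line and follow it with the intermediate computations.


Answer: V^x = 1.7870, V^y = -0.4124

gamma'(tau) = (0, 2*tau); f(tau, V)^k = -Gamma^k_ij(gamma(tau)) gamma'^i(tau) V^j; h = 1/4; intermediate values shown to 6 dp
curve data and Christoffel symbols at the stage parameters:
  tau = 0.000000: gamma = (0.375000, 0.500000), gamma' = (0.000000, 0.000000); Gamma_xxx = 0.000000, Gamma_xxy = 0.011138, Gamma_xyy = 0.133658, Gamma_yxx = 0.000000, Gamma_yxy = 0.142012, Gamma_yyy = 1.704142
  tau = 0.125000: gamma = (0.375000, 0.515625), gamma' = (0.000000, 0.250000); Gamma_xxx = 0.000000, Gamma_xxy = 0.010894, Gamma_xyy = 0.130725, Gamma_yxx = 0.000000, Gamma_yxy = 0.138647, Gamma_yyy = 1.663770
  tau = 0.250000: gamma = (0.375000, 0.562500), gamma' = (0.000000, 0.500000); Gamma_xxx = 0.000000, Gamma_xxy = 0.010212, Gamma_xyy = 0.122545, Gamma_yxx = 0.000000, Gamma_yxy = 0.129353, Gamma_yyy = 1.552230
  tau = 0.375000: gamma = (0.375000, 0.640625), gamma' = (0.000000, 0.750000); Gamma_xxx = 0.000000, Gamma_xxy = 0.009229, Gamma_xyy = 0.110748, Gamma_yxx = 0.000000, Gamma_yxy = 0.116150, Gamma_yyy = 1.393805
  tau = 0.500000: gamma = (0.375000, 0.750000), gamma' = (0.000000, 1.000000); Gamma_xxx = 0.000000, Gamma_xxy = 0.008112, Gamma_xyy = 0.097347, Gamma_yxx = 0.000000, Gamma_yxy = 0.101403, Gamma_yyy = 1.216833
  tau = 0.625000: gamma = (0.375000, 0.890625), gamma' = (0.000000, 1.250000); Gamma_xxx = 0.000000, Gamma_xxy = 0.007003, Gamma_xyy = 0.084040, Gamma_yxx = 0.000000, Gamma_yxy = 0.086988, Gamma_yyy = 1.043861
  tau = 0.750000: gamma = (0.375000, 1.062500), gamma' = (0.000000, 1.500000); Gamma_xxx = 0.000000, Gamma_xxy = 0.005989, Gamma_xyy = 0.071874, Gamma_yxx = 0.000000, Gamma_yxy = 0.073988, Gamma_yyy = 0.887851
  tau = 0.875000: gamma = (0.375000, 1.265625), gamma' = (0.000000, 1.750000); Gamma_xxx = 0.000000, Gamma_xxy = 0.005108, Gamma_xyy = 0.061291, Gamma_yxx = 0.000000, Gamma_yxy = 0.062804, Gamma_yyy = 0.753653
  tau = 1.000000: gamma = (0.375000, 1.500000), gamma' = (0.000000, 2.000000); Gamma_xxx = 0.000000, Gamma_xxy = 0.004362, Gamma_xyy = 0.052342, Gamma_yxx = 0.000000, Gamma_yxy = 0.053433, Gamma_yyy = 0.641192
step 0: V^x = 1.7500, V^y = -0.8750
step 1: k1 = (0.000000, 0.000000), k2 = (0.023830, 0.303291), k3 = (0.022583, 0.287419), k4 = (0.040246, 0.509785); V <- V + (h/6)(k1 + 2k2 + 2k3 + k4): V^x = 1.7555, V^y = -0.8045
step 2: k1 = (0.040332, 0.510868), k2 = (0.049335, 0.620897), k3 = (0.048185, 0.606422), k4 = (0.049221, 0.615265); V <- V + (h/6)(k1 + 2k2 + 2k3 + k4): V^x = 1.7674, V^y = -0.6553
step 3: k1 = (0.049457, 0.618213), k2 = (0.045199, 0.561413), k3 = (0.045949, 0.570735), k4 = (0.039287, 0.485312); V <- V + (h/6)(k1 + 2k2 + 2k3 + k4): V^x = 1.7787, V^y = -0.5150
step 4: k1 = (0.039543, 0.488474), k2 = (0.032748, 0.402674), k3 = (0.033906, 0.416913), k4 = (0.027412, 0.335791); V <- V + (h/6)(k1 + 2k2 + 2k3 + k4): V^x = 1.7870, V^y = -0.4124


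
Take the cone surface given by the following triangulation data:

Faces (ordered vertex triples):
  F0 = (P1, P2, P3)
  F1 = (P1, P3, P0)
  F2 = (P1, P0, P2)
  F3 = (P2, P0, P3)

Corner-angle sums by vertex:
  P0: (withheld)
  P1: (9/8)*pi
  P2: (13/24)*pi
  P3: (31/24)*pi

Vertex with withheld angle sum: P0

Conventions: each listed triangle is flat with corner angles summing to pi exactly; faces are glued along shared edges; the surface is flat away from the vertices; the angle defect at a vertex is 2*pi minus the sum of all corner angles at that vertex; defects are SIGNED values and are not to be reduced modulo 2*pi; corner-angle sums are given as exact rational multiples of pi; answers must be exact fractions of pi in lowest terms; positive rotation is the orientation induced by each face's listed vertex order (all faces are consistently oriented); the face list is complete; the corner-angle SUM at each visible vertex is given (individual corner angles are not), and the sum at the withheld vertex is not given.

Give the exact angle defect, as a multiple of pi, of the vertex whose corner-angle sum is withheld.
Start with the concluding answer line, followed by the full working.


Answer: defect(P0) = (23/24)*pi

V = 4, E = 6, F = 4; chi = V - E + F = 2
Gauss-Bonnet: total defect = 2*pi*chi = 4*pi; visible defects sum to (73/24)*pi


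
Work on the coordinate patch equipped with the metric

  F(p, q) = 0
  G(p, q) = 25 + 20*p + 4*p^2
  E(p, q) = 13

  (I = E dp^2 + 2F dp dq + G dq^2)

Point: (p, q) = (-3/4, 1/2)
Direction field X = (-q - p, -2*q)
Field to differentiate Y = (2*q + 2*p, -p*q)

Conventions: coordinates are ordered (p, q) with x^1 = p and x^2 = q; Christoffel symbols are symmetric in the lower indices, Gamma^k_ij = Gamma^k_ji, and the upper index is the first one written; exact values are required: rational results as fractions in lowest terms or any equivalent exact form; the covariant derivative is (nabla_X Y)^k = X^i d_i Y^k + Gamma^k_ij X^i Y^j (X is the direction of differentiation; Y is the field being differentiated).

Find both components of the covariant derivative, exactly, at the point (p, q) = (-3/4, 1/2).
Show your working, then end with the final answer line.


E = 13, F = 0, G = 49/4 at the point
E_p = 0, E_q = 0, F_p = 0, F_q = 0, G_p = 14, G_q = 0
EG - F^2 = 637/4;  g^inv = (4/637) * [[49/4, 0], [0, 13]]
first-kind symbols [ij,l] = (1/2)(d_i g_jl + d_j g_il - d_l g_ij): [pp,p] = E_p/2 = 0, [pp,q] = F_p - E_q/2 = 0, [pq,p] = E_q/2 = 0, [pq,q] = G_p/2 = 7, [qq,p] = F_q - G_p/2 = -7, [qq,q] = G_q/2 = 0
Gamma^p_ij = (G*[ij,p] - F*[ij,q])/(EG - F^2), Gamma^q_ij = (E*[ij,q] - F*[ij,p])/(EG - F^2)
Gamma_ppp = 0, Gamma_ppq = 0, Gamma_pqq = -7/13, Gamma_qpp = 0, Gamma_qpq = 4/7, Gamma_qqq = 0
X = (1/4, -1), Y = (-1/2, 3/8) at the point

Answer: (nabla_X Y)^p = -135/104, (nabla_X Y)^q = -15/28


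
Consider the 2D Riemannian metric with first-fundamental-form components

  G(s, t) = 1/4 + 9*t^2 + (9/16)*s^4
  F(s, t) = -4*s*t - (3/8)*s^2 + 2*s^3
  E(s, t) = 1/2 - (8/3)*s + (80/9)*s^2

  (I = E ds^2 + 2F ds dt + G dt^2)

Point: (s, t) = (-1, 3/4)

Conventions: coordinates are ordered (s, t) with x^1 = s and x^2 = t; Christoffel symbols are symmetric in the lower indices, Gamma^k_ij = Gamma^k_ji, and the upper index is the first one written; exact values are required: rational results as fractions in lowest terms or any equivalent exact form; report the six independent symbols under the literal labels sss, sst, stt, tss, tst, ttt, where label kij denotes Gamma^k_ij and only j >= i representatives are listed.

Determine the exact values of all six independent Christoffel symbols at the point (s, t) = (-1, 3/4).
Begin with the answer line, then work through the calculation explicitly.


Answer: Gamma_sss = -35942/40571, Gamma_sst = 405/40571, Gamma_stt = 14913/40571, Gamma_tss = 29720/40571, Gamma_tst = -7812/40571, Gamma_ttt = 45027/40571

E = 217/18, F = 5/8, G = 47/8 at the point
E_s = -184/9, E_t = 0, F_s = 15/4, F_t = 4, G_s = -9/4, G_t = 27/2
EG - F^2 = 40571/576;  g^inv = (576/40571) * [[47/8, -5/8], [-5/8, 217/18]]
first-kind symbols [ij,l] = (1/2)(d_i g_jl + d_j g_il - d_l g_ij): [ss,s] = E_s/2 = -92/9, [ss,t] = F_s - E_t/2 = 15/4, [st,s] = E_t/2 = 0, [st,t] = G_s/2 = -9/8, [tt,s] = F_t - G_s/2 = 41/8, [tt,t] = G_t/2 = 27/4
Gamma^s_ij = (G*[ij,s] - F*[ij,t])/(EG - F^2), Gamma^t_ij = (E*[ij,t] - F*[ij,s])/(EG - F^2)


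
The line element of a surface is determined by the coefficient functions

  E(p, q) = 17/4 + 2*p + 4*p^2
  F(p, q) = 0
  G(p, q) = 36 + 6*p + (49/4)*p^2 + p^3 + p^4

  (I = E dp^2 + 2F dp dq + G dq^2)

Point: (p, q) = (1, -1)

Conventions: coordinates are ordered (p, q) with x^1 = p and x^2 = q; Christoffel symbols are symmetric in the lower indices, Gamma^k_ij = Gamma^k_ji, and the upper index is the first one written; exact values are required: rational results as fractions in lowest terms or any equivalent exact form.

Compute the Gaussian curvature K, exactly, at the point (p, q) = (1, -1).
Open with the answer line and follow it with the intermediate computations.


Answer: K = -256/25215

E = 41/4, F = 0, G = 225/4, EG - F^2 = 9225/16 at the point
E_p = 10, E_q = 0, F_p = 0, F_q = 0, G_p = 75/2, G_q = 0
E_qq = 0, F_pq = 0, G_pp = 85/2
Brioschi: K = (det M1 - det M2) / (EG - F^2)^2 with the standard first/second-derivative matrices M1, M2.
M1 = [[-E_qq/2 + F_pq - G_pp/2, E_p/2, F_p - E_q/2], [F_q - G_p/2, E, F], [G_q/2, F, G]] = [[-85/4, 5, 0], [-75/4, 41/4, 0], [0, 0, 225/4]]; det M1 = -446625/64
M2 = [[0, E_q/2, G_p/2], [E_q/2, E, F], [G_p/2, F, G]] = [[0, 0, 75/4], [0, 41/4, 0], [75/4, 0, 225/4]]; det M2 = -230625/64
det M1 - det M2 = -3375; K = -3375 / (9225/16)^2 = -256/25215


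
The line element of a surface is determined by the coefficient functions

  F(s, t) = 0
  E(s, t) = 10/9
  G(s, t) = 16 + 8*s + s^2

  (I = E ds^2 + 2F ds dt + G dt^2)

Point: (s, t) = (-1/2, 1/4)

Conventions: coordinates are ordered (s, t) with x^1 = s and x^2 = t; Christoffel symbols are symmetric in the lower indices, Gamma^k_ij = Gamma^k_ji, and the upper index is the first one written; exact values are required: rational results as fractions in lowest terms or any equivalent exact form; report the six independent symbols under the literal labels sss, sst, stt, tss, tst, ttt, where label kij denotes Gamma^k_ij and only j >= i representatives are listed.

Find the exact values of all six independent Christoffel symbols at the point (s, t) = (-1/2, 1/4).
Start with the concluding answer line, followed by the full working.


Answer: Gamma_sss = 0, Gamma_sst = 0, Gamma_stt = -63/20, Gamma_tss = 0, Gamma_tst = 2/7, Gamma_ttt = 0

E = 10/9, F = 0, G = 49/4 at the point
E_s = 0, E_t = 0, F_s = 0, F_t = 0, G_s = 7, G_t = 0
EG - F^2 = 245/18;  g^inv = (18/245) * [[49/4, 0], [0, 10/9]]
first-kind symbols [ij,l] = (1/2)(d_i g_jl + d_j g_il - d_l g_ij): [ss,s] = E_s/2 = 0, [ss,t] = F_s - E_t/2 = 0, [st,s] = E_t/2 = 0, [st,t] = G_s/2 = 7/2, [tt,s] = F_t - G_s/2 = -7/2, [tt,t] = G_t/2 = 0
Gamma^s_ij = (G*[ij,s] - F*[ij,t])/(EG - F^2), Gamma^t_ij = (E*[ij,t] - F*[ij,s])/(EG - F^2)


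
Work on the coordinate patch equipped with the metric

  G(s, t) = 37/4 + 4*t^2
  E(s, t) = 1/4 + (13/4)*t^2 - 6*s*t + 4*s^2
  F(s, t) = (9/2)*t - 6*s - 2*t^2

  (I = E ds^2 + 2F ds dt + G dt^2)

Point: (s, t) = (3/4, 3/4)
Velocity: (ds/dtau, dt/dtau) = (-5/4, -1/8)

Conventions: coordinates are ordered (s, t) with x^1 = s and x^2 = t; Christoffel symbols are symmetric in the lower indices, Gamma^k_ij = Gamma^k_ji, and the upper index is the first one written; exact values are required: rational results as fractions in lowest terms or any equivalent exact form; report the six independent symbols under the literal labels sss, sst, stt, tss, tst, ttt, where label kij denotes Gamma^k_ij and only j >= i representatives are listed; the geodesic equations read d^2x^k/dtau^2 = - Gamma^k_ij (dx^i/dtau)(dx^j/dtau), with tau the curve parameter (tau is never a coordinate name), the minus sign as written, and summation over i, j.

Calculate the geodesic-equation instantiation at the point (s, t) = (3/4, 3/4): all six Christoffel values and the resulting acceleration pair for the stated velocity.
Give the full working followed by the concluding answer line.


E = 61/64, F = -9/4, G = 23/2 at the point
E_s = 3/2, E_t = 3/8, F_s = -6, F_t = 3/2, G_s = 0, G_t = 6
EG - F^2 = 755/128;  g^inv = (128/755) * [[23/2, 9/4], [9/4, 61/64]]
first-kind symbols [ij,l] = (1/2)(d_i g_jl + d_j g_il - d_l g_ij): [ss,s] = E_s/2 = 3/4, [ss,t] = F_s - E_t/2 = -99/16, [st,s] = E_t/2 = 3/16, [st,t] = G_s/2 = 0, [tt,s] = F_t - G_s/2 = 3/2, [tt,t] = G_t/2 = 3
Gamma^s_ij = (G*[ij,s] - F*[ij,t])/(EG - F^2), Gamma^t_ij = (E*[ij,t] - F*[ij,s])/(EG - F^2)
Gamma_sss = -678/755, Gamma_sst = 276/755, Gamma_stt = 3072/755, Gamma_tss = -4311/6040, Gamma_tst = 54/755, Gamma_ttt = 798/755
d^2s/dtau^2 = -(Gamma_sss*(-5/4)^2 + 2*Gamma_sst*(-5/4)*(-1/8) + Gamma_stt*(-1/8)^2) = 7401/6040
d^2t/dtau^2 = -(Gamma_tss*(-5/4)^2 + 2*Gamma_tst*(-5/4)*(-1/8) + Gamma_ttt*(-1/8)^2) = 104019/96640

Answer: Gamma_sss = -678/755, Gamma_sst = 276/755, Gamma_stt = 3072/755, Gamma_tss = -4311/6040, Gamma_tst = 54/755, Gamma_ttt = 798/755; accelerations (d^2s/dtau^2, d^2t/dtau^2) = (7401/6040, 104019/96640)


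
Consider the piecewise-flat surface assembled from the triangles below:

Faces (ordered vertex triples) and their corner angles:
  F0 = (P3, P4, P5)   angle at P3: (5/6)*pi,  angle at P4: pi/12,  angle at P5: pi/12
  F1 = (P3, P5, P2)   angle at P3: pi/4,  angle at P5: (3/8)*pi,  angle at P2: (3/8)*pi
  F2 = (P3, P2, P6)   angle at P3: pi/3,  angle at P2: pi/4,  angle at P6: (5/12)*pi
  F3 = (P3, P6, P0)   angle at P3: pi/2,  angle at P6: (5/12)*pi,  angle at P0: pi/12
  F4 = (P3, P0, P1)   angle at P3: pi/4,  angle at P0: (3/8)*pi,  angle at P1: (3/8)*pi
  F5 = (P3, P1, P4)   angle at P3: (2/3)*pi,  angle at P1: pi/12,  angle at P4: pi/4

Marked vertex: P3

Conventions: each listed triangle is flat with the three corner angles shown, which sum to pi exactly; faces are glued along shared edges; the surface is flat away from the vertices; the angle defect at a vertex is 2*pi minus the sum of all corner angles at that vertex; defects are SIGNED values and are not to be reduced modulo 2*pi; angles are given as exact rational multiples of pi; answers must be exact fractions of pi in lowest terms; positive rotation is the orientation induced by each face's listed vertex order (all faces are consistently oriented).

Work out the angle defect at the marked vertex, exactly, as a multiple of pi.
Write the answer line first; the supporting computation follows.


Answer: defect(P3) = (-5/6)*pi

Sum of corner angles at P3: (17/6)*pi
defect = 2*pi - (17/6)*pi


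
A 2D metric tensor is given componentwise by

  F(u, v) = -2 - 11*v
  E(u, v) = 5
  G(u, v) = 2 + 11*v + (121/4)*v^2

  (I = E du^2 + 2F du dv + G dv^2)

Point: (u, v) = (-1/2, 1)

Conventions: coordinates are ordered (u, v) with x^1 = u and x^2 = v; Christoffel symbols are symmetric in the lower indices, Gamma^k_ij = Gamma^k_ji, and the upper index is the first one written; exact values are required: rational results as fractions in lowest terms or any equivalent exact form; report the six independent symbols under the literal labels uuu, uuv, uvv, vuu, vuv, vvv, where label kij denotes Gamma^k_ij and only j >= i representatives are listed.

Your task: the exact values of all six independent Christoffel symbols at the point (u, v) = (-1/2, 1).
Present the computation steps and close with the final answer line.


E = 5, F = -13, G = 173/4 at the point
E_u = 0, E_v = 0, F_u = 0, F_v = -11, G_u = 0, G_v = 143/2
EG - F^2 = 189/4;  g^inv = (4/189) * [[173/4, 13], [13, 5]]
first-kind symbols [ij,l] = (1/2)(d_i g_jl + d_j g_il - d_l g_ij): [uu,u] = E_u/2 = 0, [uu,v] = F_u - E_v/2 = 0, [uv,u] = E_v/2 = 0, [uv,v] = G_u/2 = 0, [vv,u] = F_v - G_u/2 = -11, [vv,v] = G_v/2 = 143/4
Gamma^u_ij = (G*[ij,u] - F*[ij,v])/(EG - F^2), Gamma^v_ij = (E*[ij,v] - F*[ij,u])/(EG - F^2)

Answer: Gamma_uuu = 0, Gamma_uuv = 0, Gamma_uvv = -44/189, Gamma_vuu = 0, Gamma_vuv = 0, Gamma_vvv = 143/189


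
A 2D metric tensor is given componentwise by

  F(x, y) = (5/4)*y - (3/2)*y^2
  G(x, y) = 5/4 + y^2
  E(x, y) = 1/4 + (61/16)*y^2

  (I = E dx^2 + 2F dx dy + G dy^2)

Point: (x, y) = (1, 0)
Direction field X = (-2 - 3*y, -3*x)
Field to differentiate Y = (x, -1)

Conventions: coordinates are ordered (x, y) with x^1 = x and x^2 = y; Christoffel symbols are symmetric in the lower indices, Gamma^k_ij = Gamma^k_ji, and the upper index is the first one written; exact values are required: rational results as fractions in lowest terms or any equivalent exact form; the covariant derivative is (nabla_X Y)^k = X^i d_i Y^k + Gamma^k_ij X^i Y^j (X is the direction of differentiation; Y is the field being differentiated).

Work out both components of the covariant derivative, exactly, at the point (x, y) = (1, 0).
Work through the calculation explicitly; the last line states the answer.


E = 1/4, F = 0, G = 5/4 at the point
E_x = 0, E_y = 0, F_x = 0, F_y = 5/4, G_x = 0, G_y = 0
EG - F^2 = 5/16;  g^inv = (16/5) * [[5/4, 0], [0, 1/4]]
first-kind symbols [ij,l] = (1/2)(d_i g_jl + d_j g_il - d_l g_ij): [xx,x] = E_x/2 = 0, [xx,y] = F_x - E_y/2 = 0, [xy,x] = E_y/2 = 0, [xy,y] = G_x/2 = 0, [yy,x] = F_y - G_x/2 = 5/4, [yy,y] = G_y/2 = 0
Gamma^x_ij = (G*[ij,x] - F*[ij,y])/(EG - F^2), Gamma^y_ij = (E*[ij,y] - F*[ij,x])/(EG - F^2)
Gamma_xxx = 0, Gamma_xxy = 0, Gamma_xyy = 5, Gamma_yxx = 0, Gamma_yxy = 0, Gamma_yyy = 0
X = (-2, -3), Y = (1, -1) at the point

Answer: (nabla_X Y)^x = 13, (nabla_X Y)^y = 0


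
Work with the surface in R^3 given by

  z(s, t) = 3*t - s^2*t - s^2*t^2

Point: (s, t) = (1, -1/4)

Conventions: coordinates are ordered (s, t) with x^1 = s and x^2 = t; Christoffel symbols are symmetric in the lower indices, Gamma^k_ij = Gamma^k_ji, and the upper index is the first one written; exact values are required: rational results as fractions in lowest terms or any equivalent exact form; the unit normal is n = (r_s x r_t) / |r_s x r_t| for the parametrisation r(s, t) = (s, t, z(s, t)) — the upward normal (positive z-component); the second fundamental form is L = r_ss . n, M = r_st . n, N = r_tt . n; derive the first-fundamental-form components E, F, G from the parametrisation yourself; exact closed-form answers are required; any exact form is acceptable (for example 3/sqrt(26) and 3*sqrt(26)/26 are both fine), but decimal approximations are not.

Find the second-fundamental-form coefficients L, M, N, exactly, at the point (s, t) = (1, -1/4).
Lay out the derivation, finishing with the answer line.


z_s = 3/8, z_t = 5/2, z_ss = 3/8, z_st = -1, z_tt = -2
E = 73/64, F = 15/16, G = 29/4; answer radicand W^2 = 473/64
unnormalised second-form numerators: l = 3/8, m = -1, n = -2; L = l/sqrt(473/64), and similarly M = m/sqrt(W^2), N = n/sqrt(W^2)

Answer: L = 3*sqrt(473)/473, M = -8*sqrt(473)/473, N = -16*sqrt(473)/473


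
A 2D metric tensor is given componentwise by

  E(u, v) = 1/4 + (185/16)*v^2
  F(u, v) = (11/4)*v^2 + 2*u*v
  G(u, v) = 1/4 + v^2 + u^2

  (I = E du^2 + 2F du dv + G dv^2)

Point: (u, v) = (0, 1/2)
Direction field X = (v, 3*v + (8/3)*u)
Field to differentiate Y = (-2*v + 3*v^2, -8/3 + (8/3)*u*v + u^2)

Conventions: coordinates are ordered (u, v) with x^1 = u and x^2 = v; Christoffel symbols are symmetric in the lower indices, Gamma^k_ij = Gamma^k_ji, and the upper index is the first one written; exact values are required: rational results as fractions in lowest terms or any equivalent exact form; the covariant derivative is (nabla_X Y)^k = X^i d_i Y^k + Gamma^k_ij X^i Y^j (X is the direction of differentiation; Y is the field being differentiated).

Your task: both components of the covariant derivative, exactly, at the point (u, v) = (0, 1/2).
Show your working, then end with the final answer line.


E = 201/64, F = 11/16, G = 1/2 at the point
E_u = 0, E_v = 185/16, F_u = 1, F_v = 11/4, G_u = 0, G_v = 1
EG - F^2 = 281/256;  g^inv = (256/281) * [[1/2, -11/16], [-11/16, 201/64]]
first-kind symbols [ij,l] = (1/2)(d_i g_jl + d_j g_il - d_l g_ij): [uu,u] = E_u/2 = 0, [uu,v] = F_u - E_v/2 = -153/32, [uv,u] = E_v/2 = 185/32, [uv,v] = G_u/2 = 0, [vv,u] = F_v - G_u/2 = 11/4, [vv,v] = G_v/2 = 1/2
Gamma^u_ij = (G*[ij,u] - F*[ij,v])/(EG - F^2), Gamma^v_ij = (E*[ij,v] - F*[ij,u])/(EG - F^2)
Gamma_uuu = 1683/562, Gamma_uuv = 740/281, Gamma_uvv = 264/281, Gamma_vuu = -30753/2248, Gamma_vuv = -2035/562, Gamma_vvv = -82/281
X = (1/2, 3/2), Y = (-1/4, -8/3) at the point

Answer: (nabla_X Y)^u = -96185/13488, (nabla_X Y)^v = 174981/17984


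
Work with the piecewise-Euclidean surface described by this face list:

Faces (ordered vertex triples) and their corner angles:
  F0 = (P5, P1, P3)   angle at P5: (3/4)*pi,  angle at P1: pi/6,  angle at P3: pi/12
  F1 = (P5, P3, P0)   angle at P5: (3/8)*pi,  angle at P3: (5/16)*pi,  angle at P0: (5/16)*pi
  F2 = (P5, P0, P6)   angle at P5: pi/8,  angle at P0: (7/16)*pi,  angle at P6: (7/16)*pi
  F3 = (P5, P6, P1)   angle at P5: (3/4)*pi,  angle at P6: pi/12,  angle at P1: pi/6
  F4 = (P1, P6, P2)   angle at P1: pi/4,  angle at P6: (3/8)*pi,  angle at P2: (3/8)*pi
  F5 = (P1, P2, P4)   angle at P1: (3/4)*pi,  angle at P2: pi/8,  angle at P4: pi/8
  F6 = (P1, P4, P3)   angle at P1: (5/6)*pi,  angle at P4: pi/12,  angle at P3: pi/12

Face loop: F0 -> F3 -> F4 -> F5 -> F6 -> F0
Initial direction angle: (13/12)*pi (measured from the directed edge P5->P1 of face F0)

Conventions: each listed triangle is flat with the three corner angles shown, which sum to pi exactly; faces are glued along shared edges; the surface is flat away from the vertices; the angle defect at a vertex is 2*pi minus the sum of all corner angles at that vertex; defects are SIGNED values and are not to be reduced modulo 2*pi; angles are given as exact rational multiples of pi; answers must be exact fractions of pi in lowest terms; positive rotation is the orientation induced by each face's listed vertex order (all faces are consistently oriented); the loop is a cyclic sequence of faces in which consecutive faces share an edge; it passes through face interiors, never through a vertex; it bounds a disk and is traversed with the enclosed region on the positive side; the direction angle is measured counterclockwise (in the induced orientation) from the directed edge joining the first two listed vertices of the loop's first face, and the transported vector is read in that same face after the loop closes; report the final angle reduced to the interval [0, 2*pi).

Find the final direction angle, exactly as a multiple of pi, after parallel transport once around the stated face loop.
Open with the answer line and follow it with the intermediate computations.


Answer: final direction angle = (11/12)*pi

enclosed vertex P1: corner angles sum to (13/6)*pi, defect = 2*pi - (13/6)*pi = -pi/6
final direction = starting direction + enclosed defect total, reduced mod 2*pi (induced orientation)
final angle = (13/12)*pi - pi/6 = (11/12)*pi (mod 2*pi)


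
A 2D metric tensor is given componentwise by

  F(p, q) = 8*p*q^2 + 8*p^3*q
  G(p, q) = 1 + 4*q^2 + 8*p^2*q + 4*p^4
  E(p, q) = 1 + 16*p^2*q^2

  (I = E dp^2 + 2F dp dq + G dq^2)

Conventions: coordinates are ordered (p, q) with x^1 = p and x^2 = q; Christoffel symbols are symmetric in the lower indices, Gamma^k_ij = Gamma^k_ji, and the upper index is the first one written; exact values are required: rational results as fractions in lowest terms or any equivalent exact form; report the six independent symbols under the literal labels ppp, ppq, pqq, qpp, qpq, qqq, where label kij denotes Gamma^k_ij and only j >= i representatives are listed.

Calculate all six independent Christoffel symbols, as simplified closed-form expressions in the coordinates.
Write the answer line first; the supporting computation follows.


Answer: Gamma_ppp = 16*p*q^2/(4*p^4 + 16*p^2*q^2 + 8*p^2*q + 4*q^2 + 1), Gamma_ppq = 16*p^2*q/(4*p^4 + 16*p^2*q^2 + 8*p^2*q + 4*q^2 + 1), Gamma_pqq = 8*p*q/(4*p^4 + 16*p^2*q^2 + 8*p^2*q + 4*q^2 + 1), Gamma_qpp = (8*p^2*q + 8*q^2)/(4*p^4 + 16*p^2*q^2 + 8*p^2*q + 4*q^2 + 1), Gamma_qpq = (8*p^3 + 8*p*q)/(4*p^4 + 16*p^2*q^2 + 8*p^2*q + 4*q^2 + 1), Gamma_qqq = (4*p^2 + 4*q)/(4*p^4 + 16*p^2*q^2 + 8*p^2*q + 4*q^2 + 1)

E = 1 + 16*p^2*q^2; F = 8*p*q^2 + 8*p^3*q; G = 1 + 4*q^2 + 8*p^2*q + 4*p^4
Gamma^k_ij = (1/2) g^{kl} (d_i g_jl + d_j g_il - d_l g_ij), with g^inv = (1/(EG-F^2)) [[G, -F], [-F, E]]
first partials: E_p = 32*p*q^2, E_q = 32*p^2*q, F_p = 8*q^2 + 24*p^2*q, F_q = 16*p*q + 8*p^3, G_p = 16*p*q + 16*p^3, G_q = 8*q + 8*p^2
D = EG - F^2 = 1 + 4*q^2 + 8*p^2*q + 16*p^2*q^2 + 4*p^4
expanded: Gamma^p_pp = (G E_p - 2F F_p + F E_q)/(2D), Gamma^p_pq = (G E_q - F G_p)/(2D), Gamma^p_qq = (2G F_q - G G_p - F G_q)/(2D), Gamma^q_pp = (2E F_p - E E_q - F E_p)/(2D), Gamma^q_pq = (E G_p - F E_q)/(2D), Gamma^q_qq = (E G_q - 2F F_q + F G_p)/(2D); substitute and cancel common factors


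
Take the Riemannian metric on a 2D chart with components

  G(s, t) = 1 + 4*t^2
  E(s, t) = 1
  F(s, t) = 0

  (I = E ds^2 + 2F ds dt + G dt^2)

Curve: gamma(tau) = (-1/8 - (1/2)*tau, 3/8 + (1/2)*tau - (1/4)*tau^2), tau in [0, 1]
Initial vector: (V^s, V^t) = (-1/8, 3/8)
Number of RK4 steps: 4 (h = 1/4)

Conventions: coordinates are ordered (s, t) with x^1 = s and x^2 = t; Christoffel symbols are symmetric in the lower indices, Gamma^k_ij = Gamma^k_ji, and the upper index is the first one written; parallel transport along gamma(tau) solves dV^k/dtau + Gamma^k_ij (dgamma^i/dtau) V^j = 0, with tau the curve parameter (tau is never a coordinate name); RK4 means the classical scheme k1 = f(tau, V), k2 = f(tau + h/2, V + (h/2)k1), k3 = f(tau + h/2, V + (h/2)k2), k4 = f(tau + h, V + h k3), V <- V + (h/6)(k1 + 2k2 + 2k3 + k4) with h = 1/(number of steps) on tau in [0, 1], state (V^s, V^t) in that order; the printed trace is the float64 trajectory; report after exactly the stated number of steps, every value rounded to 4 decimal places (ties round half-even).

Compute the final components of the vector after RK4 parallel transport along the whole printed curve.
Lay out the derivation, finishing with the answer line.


gamma'(tau) = (-1/2, 1/2 - (1/2)*tau); f(tau, V)^k = -Gamma^k_ij(gamma(tau)) gamma'^i(tau) V^j; h = 1/4; intermediate values shown to 6 dp
curve data and Christoffel symbols at the stage parameters:
  tau = 0.000000: gamma = (-0.125000, 0.375000), gamma' = (-0.500000, 0.500000); Gamma_sss = 0.000000, Gamma_sst = 0.000000, Gamma_stt = 0.000000, Gamma_tss = 0.000000, Gamma_tst = 0.000000, Gamma_ttt = 0.960000
  tau = 0.125000: gamma = (-0.187500, 0.433594), gamma' = (-0.500000, 0.437500); Gamma_sss = 0.000000, Gamma_sst = 0.000000, Gamma_stt = 0.000000, Gamma_tss = 0.000000, Gamma_tst = 0.000000, Gamma_ttt = 0.989932
  tau = 0.250000: gamma = (-0.250000, 0.484375), gamma' = (-0.500000, 0.375000); Gamma_sss = 0.000000, Gamma_sst = 0.000000, Gamma_stt = 0.000000, Gamma_tss = 0.000000, Gamma_tst = 0.000000, Gamma_ttt = 0.999496
  tau = 0.375000: gamma = (-0.312500, 0.527344), gamma' = (-0.500000, 0.312500); Gamma_sss = 0.000000, Gamma_sst = 0.000000, Gamma_stt = 0.000000, Gamma_tss = 0.000000, Gamma_tst = 0.000000, Gamma_ttt = 0.998584
  tau = 0.500000: gamma = (-0.375000, 0.562500), gamma' = (-0.500000, 0.250000); Gamma_sss = 0.000000, Gamma_sst = 0.000000, Gamma_stt = 0.000000, Gamma_tss = 0.000000, Gamma_tst = 0.000000, Gamma_ttt = 0.993103
  tau = 0.625000: gamma = (-0.437500, 0.589844), gamma' = (-0.500000, 0.187500); Gamma_sss = 0.000000, Gamma_sst = 0.000000, Gamma_stt = 0.000000, Gamma_tss = 0.000000, Gamma_tst = 0.000000, Gamma_ttt = 0.986500
  tau = 0.750000: gamma = (-0.500000, 0.609375), gamma' = (-0.500000, 0.125000); Gamma_sss = 0.000000, Gamma_sst = 0.000000, Gamma_stt = 0.000000, Gamma_tss = 0.000000, Gamma_tst = 0.000000, Gamma_ttt = 0.980747
  tau = 0.875000: gamma = (-0.562500, 0.621094), gamma' = (-0.500000, 0.062500); Gamma_sss = 0.000000, Gamma_sst = 0.000000, Gamma_stt = 0.000000, Gamma_tss = 0.000000, Gamma_tst = 0.000000, Gamma_ttt = 0.976935
  tau = 1.000000: gamma = (-0.625000, 0.625000), gamma' = (-0.500000, 0.000000); Gamma_sss = 0.000000, Gamma_sst = 0.000000, Gamma_stt = 0.000000, Gamma_tss = 0.000000, Gamma_tst = 0.000000, Gamma_ttt = 0.975610
step 0: V^s = -0.1250, V^t = 0.3750
step 1: k1 = (0.000000, -0.180000), k2 = (0.000000, -0.152666), k3 = (0.000000, -0.154146), k4 = (0.000000, -0.126110); V <- V + (h/6)(k1 + 2k2 + 2k3 + k4): V^s = -0.1250, V^t = 0.3367
step 2: k1 = (0.000000, -0.126191), k2 = (0.000000, -0.100140), k3 = (0.000000, -0.101157), k4 = (0.000000, -0.077310); V <- V + (h/6)(k1 + 2k2 + 2k3 + k4): V^s = -0.1250, V^t = 0.3114
step 3: k1 = (0.000000, -0.077319), k2 = (0.000000, -0.055816), k3 = (0.000000, -0.056313), k4 = (0.000000, -0.036453); V <- V + (h/6)(k1 + 2k2 + 2k3 + k4): V^s = -0.1250, V^t = 0.2973
step 4: k1 = (0.000000, -0.036452), k2 = (0.000000, -0.017877), k3 = (0.000000, -0.018019), k4 = (0.000000, 0.000000); V <- V + (h/6)(k1 + 2k2 + 2k3 + k4): V^s = -0.1250, V^t = 0.2928

Answer: V^s = -0.1250, V^t = 0.2928
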